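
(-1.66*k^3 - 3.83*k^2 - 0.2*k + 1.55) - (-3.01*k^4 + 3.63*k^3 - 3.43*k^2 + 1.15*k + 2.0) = 3.01*k^4 - 5.29*k^3 - 0.4*k^2 - 1.35*k - 0.45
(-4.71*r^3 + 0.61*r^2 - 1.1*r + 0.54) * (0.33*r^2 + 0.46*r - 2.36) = -1.5543*r^5 - 1.9653*r^4 + 11.0332*r^3 - 1.7674*r^2 + 2.8444*r - 1.2744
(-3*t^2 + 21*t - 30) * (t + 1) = -3*t^3 + 18*t^2 - 9*t - 30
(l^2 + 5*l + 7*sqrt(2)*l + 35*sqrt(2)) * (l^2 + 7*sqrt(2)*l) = l^4 + 5*l^3 + 14*sqrt(2)*l^3 + 98*l^2 + 70*sqrt(2)*l^2 + 490*l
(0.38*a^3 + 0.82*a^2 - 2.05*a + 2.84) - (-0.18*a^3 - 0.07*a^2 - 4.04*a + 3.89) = 0.56*a^3 + 0.89*a^2 + 1.99*a - 1.05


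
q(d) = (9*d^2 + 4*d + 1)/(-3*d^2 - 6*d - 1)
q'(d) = (6*d + 6)*(9*d^2 + 4*d + 1)/(-3*d^2 - 6*d - 1)^2 + (18*d + 4)/(-3*d^2 - 6*d - 1) = 2*(-21*d^2 - 6*d + 1)/(9*d^4 + 36*d^3 + 42*d^2 + 12*d + 1)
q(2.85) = -2.01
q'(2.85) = -0.21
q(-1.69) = 34.89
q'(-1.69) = -298.85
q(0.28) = -0.97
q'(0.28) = -0.55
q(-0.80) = 1.89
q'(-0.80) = -4.32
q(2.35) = -1.90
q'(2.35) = -0.26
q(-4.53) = -4.74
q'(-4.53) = -0.64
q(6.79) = -2.46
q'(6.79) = -0.06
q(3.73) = -2.17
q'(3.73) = -0.15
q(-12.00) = -3.46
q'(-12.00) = -0.05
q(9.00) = -2.57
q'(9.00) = -0.04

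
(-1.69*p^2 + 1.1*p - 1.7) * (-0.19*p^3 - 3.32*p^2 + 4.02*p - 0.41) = 0.3211*p^5 + 5.4018*p^4 - 10.1228*p^3 + 10.7589*p^2 - 7.285*p + 0.697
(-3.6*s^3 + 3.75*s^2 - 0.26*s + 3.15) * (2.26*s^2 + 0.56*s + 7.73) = -8.136*s^5 + 6.459*s^4 - 26.3156*s^3 + 35.9609*s^2 - 0.2458*s + 24.3495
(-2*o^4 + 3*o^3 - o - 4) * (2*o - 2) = -4*o^5 + 10*o^4 - 6*o^3 - 2*o^2 - 6*o + 8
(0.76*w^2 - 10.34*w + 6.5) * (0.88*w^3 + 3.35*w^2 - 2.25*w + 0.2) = 0.6688*w^5 - 6.5532*w^4 - 30.629*w^3 + 45.192*w^2 - 16.693*w + 1.3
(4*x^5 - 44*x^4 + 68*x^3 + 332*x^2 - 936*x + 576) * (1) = 4*x^5 - 44*x^4 + 68*x^3 + 332*x^2 - 936*x + 576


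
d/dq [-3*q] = -3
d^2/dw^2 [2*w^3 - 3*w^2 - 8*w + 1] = 12*w - 6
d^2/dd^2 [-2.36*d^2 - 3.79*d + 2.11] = -4.72000000000000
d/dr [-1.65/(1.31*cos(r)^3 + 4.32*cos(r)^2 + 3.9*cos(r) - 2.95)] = (6.4845*sin(r)^2 - 14.256*cos(r) - 12.9195)*sin(r)/(1.31*cos(r)^3 + 4.32*cos(r)^2 + 3.9*cos(r) - 2.95)^2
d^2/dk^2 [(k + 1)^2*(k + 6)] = 6*k + 16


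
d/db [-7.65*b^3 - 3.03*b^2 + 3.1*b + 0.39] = -22.95*b^2 - 6.06*b + 3.1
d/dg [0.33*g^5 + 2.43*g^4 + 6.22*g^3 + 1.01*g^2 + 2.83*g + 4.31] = 1.65*g^4 + 9.72*g^3 + 18.66*g^2 + 2.02*g + 2.83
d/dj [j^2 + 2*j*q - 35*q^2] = 2*j + 2*q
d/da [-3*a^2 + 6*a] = 6 - 6*a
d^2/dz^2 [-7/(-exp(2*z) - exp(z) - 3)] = 7*(2*(2*exp(z) + 1)^2*exp(z) - (4*exp(z) + 1)*(exp(2*z) + exp(z) + 3))*exp(z)/(exp(2*z) + exp(z) + 3)^3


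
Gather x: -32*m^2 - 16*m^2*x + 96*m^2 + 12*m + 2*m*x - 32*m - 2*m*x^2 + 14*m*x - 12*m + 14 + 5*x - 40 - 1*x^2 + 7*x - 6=64*m^2 - 32*m + x^2*(-2*m - 1) + x*(-16*m^2 + 16*m + 12) - 32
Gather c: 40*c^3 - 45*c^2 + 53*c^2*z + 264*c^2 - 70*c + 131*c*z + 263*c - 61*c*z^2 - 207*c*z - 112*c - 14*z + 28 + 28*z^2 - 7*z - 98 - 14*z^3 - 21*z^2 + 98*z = 40*c^3 + c^2*(53*z + 219) + c*(-61*z^2 - 76*z + 81) - 14*z^3 + 7*z^2 + 77*z - 70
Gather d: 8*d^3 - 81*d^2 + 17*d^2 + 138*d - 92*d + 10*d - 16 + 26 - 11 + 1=8*d^3 - 64*d^2 + 56*d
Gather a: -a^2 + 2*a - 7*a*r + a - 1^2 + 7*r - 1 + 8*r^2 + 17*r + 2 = -a^2 + a*(3 - 7*r) + 8*r^2 + 24*r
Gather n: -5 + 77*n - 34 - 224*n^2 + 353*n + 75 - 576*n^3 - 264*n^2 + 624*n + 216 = -576*n^3 - 488*n^2 + 1054*n + 252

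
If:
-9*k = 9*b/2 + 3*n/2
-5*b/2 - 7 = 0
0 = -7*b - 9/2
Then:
No Solution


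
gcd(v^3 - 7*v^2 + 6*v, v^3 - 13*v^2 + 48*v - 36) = v^2 - 7*v + 6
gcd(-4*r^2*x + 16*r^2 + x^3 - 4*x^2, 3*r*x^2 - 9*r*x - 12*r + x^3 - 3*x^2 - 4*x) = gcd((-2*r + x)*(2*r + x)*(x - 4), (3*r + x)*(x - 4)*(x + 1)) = x - 4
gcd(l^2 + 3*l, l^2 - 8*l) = l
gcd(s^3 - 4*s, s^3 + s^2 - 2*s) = s^2 + 2*s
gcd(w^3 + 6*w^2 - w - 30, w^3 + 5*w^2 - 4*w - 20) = w^2 + 3*w - 10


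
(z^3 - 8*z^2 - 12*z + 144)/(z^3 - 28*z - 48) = (z - 6)/(z + 2)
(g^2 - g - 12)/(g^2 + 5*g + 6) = (g - 4)/(g + 2)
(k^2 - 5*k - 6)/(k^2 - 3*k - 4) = (k - 6)/(k - 4)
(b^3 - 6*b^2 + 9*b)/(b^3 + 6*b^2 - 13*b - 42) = b*(b - 3)/(b^2 + 9*b + 14)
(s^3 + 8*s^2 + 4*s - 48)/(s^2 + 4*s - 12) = s + 4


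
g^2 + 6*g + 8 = (g + 2)*(g + 4)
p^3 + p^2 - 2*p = p*(p - 1)*(p + 2)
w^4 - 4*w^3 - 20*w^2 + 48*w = w*(w - 6)*(w - 2)*(w + 4)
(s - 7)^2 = s^2 - 14*s + 49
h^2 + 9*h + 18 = (h + 3)*(h + 6)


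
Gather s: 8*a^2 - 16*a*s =8*a^2 - 16*a*s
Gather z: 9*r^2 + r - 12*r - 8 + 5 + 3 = 9*r^2 - 11*r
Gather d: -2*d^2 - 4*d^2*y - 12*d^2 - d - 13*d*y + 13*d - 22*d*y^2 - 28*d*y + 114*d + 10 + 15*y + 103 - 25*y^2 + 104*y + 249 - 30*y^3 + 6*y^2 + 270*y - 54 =d^2*(-4*y - 14) + d*(-22*y^2 - 41*y + 126) - 30*y^3 - 19*y^2 + 389*y + 308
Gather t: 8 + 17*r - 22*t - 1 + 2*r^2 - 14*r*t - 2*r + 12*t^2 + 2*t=2*r^2 + 15*r + 12*t^2 + t*(-14*r - 20) + 7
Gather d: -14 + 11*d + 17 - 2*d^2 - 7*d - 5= -2*d^2 + 4*d - 2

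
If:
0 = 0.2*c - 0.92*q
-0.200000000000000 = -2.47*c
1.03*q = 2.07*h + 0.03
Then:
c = 0.08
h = -0.01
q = 0.02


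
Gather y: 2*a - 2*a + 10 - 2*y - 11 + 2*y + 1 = 0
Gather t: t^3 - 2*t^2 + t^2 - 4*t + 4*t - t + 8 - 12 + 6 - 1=t^3 - t^2 - t + 1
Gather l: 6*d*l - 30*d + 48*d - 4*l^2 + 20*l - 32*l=18*d - 4*l^2 + l*(6*d - 12)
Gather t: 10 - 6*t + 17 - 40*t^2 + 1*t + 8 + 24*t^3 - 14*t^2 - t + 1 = 24*t^3 - 54*t^2 - 6*t + 36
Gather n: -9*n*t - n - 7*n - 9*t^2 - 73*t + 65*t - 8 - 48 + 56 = n*(-9*t - 8) - 9*t^2 - 8*t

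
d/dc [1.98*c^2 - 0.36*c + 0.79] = 3.96*c - 0.36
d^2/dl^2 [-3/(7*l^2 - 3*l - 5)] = 6*(-49*l^2 + 21*l + (14*l - 3)^2 + 35)/(-7*l^2 + 3*l + 5)^3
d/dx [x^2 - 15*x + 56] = 2*x - 15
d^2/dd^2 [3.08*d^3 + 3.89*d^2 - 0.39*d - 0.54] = 18.48*d + 7.78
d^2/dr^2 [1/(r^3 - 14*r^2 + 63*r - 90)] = 2*((14 - 3*r)*(r^3 - 14*r^2 + 63*r - 90) + (3*r^2 - 28*r + 63)^2)/(r^3 - 14*r^2 + 63*r - 90)^3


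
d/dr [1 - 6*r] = -6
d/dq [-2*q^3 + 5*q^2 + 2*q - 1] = -6*q^2 + 10*q + 2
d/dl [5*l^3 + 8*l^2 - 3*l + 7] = 15*l^2 + 16*l - 3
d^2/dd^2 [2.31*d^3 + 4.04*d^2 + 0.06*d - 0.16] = 13.86*d + 8.08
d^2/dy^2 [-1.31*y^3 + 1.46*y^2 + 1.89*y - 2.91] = 2.92 - 7.86*y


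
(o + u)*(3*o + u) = 3*o^2 + 4*o*u + u^2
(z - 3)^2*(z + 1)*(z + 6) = z^4 + z^3 - 27*z^2 + 27*z + 54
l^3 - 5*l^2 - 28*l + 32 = (l - 8)*(l - 1)*(l + 4)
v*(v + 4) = v^2 + 4*v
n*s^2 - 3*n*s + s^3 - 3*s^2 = s*(n + s)*(s - 3)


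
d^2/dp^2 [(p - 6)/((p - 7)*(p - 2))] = 2*(p^3 - 18*p^2 + 120*p - 276)/(p^6 - 27*p^5 + 285*p^4 - 1485*p^3 + 3990*p^2 - 5292*p + 2744)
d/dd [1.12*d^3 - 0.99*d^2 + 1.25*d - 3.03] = 3.36*d^2 - 1.98*d + 1.25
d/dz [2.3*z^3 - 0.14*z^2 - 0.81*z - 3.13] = 6.9*z^2 - 0.28*z - 0.81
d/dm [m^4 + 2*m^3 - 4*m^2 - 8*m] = 4*m^3 + 6*m^2 - 8*m - 8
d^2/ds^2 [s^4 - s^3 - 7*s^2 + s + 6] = 12*s^2 - 6*s - 14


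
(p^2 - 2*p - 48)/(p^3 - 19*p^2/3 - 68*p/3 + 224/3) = 3*(p + 6)/(3*p^2 + 5*p - 28)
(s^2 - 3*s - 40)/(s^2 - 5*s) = (s^2 - 3*s - 40)/(s*(s - 5))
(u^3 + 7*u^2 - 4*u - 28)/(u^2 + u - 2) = (u^2 + 5*u - 14)/(u - 1)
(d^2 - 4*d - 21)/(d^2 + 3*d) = (d - 7)/d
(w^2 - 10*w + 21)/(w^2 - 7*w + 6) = (w^2 - 10*w + 21)/(w^2 - 7*w + 6)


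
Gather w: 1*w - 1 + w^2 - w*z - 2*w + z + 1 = w^2 + w*(-z - 1) + z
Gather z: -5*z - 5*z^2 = -5*z^2 - 5*z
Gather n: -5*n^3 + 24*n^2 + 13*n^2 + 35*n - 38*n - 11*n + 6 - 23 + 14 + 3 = -5*n^3 + 37*n^2 - 14*n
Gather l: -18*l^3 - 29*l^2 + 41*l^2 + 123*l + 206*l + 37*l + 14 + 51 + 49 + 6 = -18*l^3 + 12*l^2 + 366*l + 120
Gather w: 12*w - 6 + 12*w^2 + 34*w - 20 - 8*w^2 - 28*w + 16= 4*w^2 + 18*w - 10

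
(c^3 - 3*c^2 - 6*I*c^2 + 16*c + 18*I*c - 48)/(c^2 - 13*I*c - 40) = (c^2 + c*(-3 + 2*I) - 6*I)/(c - 5*I)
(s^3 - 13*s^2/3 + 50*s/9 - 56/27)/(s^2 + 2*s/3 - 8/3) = (s^2 - 3*s + 14/9)/(s + 2)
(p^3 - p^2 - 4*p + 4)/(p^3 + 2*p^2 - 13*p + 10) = (p + 2)/(p + 5)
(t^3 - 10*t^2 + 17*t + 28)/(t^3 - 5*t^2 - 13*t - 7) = (t - 4)/(t + 1)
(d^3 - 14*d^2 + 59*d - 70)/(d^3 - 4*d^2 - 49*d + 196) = (d^2 - 7*d + 10)/(d^2 + 3*d - 28)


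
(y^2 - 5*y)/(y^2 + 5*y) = (y - 5)/(y + 5)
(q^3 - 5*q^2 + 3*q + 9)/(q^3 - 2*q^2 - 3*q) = (q - 3)/q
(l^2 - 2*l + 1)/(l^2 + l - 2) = (l - 1)/(l + 2)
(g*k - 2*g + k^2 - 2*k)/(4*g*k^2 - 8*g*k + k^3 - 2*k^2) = (g + k)/(k*(4*g + k))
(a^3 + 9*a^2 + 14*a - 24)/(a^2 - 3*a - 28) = (a^2 + 5*a - 6)/(a - 7)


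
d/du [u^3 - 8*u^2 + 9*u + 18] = 3*u^2 - 16*u + 9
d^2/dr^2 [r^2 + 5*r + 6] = 2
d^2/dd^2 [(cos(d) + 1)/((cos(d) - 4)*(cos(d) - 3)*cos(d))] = 2*(-122*(1 - cos(d)^2)^2/cos(d)^3 - 15*sin(d)^6/cos(d)^3 - 2*cos(d)^4 - 9*cos(d)^3 + 41*cos(d)^2 - 252*tan(d)^2 - 145 - 178/cos(d) + 281/cos(d)^3)/((cos(d) - 4)^3*(cos(d) - 3)^3)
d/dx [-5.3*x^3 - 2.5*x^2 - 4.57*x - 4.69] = -15.9*x^2 - 5.0*x - 4.57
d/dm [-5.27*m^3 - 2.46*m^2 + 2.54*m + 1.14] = -15.81*m^2 - 4.92*m + 2.54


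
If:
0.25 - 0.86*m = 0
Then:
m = 0.29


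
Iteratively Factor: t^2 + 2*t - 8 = (t + 4)*(t - 2)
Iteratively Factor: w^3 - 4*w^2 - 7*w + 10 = (w - 5)*(w^2 + w - 2) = (w - 5)*(w - 1)*(w + 2)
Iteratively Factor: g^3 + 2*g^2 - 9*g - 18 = (g + 2)*(g^2 - 9) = (g + 2)*(g + 3)*(g - 3)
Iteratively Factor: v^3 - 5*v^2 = (v)*(v^2 - 5*v) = v*(v - 5)*(v)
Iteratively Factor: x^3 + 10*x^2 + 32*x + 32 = (x + 2)*(x^2 + 8*x + 16) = (x + 2)*(x + 4)*(x + 4)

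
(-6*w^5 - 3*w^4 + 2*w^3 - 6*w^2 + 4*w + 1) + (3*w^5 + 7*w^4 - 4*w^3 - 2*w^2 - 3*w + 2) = -3*w^5 + 4*w^4 - 2*w^3 - 8*w^2 + w + 3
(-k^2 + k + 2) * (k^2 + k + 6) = -k^4 - 3*k^2 + 8*k + 12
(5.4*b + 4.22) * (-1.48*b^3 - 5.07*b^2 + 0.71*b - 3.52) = -7.992*b^4 - 33.6236*b^3 - 17.5614*b^2 - 16.0118*b - 14.8544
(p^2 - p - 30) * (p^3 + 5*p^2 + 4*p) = p^5 + 4*p^4 - 31*p^3 - 154*p^2 - 120*p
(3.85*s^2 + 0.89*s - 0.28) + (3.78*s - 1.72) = 3.85*s^2 + 4.67*s - 2.0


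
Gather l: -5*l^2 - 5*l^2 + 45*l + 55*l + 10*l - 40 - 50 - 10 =-10*l^2 + 110*l - 100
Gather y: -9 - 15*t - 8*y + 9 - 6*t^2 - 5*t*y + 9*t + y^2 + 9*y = -6*t^2 - 6*t + y^2 + y*(1 - 5*t)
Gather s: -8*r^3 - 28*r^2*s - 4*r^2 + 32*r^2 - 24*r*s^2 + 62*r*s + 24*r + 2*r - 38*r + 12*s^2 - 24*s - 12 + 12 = -8*r^3 + 28*r^2 - 12*r + s^2*(12 - 24*r) + s*(-28*r^2 + 62*r - 24)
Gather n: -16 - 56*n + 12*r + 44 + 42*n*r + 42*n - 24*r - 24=n*(42*r - 14) - 12*r + 4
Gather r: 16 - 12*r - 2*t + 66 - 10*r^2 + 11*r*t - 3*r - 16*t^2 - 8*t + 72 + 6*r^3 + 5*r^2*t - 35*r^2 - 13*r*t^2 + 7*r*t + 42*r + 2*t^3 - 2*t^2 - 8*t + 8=6*r^3 + r^2*(5*t - 45) + r*(-13*t^2 + 18*t + 27) + 2*t^3 - 18*t^2 - 18*t + 162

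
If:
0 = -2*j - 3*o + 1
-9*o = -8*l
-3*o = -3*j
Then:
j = 1/5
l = 9/40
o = 1/5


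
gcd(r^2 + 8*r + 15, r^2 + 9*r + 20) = r + 5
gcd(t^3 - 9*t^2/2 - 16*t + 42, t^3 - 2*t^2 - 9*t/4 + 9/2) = t - 2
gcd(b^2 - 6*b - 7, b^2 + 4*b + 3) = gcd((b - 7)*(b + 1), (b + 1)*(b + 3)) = b + 1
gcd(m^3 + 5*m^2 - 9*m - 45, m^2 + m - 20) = m + 5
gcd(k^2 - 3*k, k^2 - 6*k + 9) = k - 3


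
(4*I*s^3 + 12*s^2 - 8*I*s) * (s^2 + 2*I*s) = 4*I*s^5 + 4*s^4 + 16*I*s^3 + 16*s^2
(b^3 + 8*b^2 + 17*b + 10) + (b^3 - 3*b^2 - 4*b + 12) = 2*b^3 + 5*b^2 + 13*b + 22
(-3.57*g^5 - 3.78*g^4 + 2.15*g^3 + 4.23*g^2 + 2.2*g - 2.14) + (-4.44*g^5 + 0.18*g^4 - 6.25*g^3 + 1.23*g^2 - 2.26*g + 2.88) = -8.01*g^5 - 3.6*g^4 - 4.1*g^3 + 5.46*g^2 - 0.0599999999999996*g + 0.74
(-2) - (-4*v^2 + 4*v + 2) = 4*v^2 - 4*v - 4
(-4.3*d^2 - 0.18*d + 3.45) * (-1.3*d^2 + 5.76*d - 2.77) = 5.59*d^4 - 24.534*d^3 + 6.3892*d^2 + 20.3706*d - 9.5565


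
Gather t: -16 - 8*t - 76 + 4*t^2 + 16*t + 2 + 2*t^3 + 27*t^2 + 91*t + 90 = 2*t^3 + 31*t^2 + 99*t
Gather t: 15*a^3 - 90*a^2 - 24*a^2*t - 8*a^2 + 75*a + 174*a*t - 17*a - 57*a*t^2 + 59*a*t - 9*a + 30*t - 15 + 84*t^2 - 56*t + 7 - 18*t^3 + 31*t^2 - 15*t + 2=15*a^3 - 98*a^2 + 49*a - 18*t^3 + t^2*(115 - 57*a) + t*(-24*a^2 + 233*a - 41) - 6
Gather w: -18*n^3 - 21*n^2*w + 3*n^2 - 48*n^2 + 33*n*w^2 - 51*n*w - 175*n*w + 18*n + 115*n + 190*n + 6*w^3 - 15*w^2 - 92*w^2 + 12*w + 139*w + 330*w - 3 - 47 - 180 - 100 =-18*n^3 - 45*n^2 + 323*n + 6*w^3 + w^2*(33*n - 107) + w*(-21*n^2 - 226*n + 481) - 330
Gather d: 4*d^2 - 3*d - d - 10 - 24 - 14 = 4*d^2 - 4*d - 48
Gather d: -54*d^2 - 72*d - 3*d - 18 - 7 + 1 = -54*d^2 - 75*d - 24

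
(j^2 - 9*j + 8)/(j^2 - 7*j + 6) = (j - 8)/(j - 6)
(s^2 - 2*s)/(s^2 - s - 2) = s/(s + 1)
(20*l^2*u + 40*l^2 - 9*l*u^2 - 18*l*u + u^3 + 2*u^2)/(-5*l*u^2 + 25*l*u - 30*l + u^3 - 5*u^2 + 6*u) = (-4*l*u - 8*l + u^2 + 2*u)/(u^2 - 5*u + 6)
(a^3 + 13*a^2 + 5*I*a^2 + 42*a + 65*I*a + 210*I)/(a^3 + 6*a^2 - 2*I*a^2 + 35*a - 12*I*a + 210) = (a + 7)/(a - 7*I)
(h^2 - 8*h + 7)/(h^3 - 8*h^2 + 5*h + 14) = (h - 1)/(h^2 - h - 2)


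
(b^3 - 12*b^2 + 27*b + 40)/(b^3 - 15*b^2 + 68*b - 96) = (b^2 - 4*b - 5)/(b^2 - 7*b + 12)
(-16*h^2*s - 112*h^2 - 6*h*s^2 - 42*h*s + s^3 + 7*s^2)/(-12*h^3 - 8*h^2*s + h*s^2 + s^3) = (-8*h*s - 56*h + s^2 + 7*s)/(-6*h^2 - h*s + s^2)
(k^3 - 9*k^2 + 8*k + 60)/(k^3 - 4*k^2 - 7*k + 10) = (k - 6)/(k - 1)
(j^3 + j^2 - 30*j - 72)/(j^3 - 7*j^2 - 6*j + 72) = (j + 4)/(j - 4)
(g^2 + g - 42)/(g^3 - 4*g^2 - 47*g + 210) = 1/(g - 5)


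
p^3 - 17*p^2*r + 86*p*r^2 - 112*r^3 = (p - 8*r)*(p - 7*r)*(p - 2*r)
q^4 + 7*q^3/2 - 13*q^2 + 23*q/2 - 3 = (q - 1)^2*(q - 1/2)*(q + 6)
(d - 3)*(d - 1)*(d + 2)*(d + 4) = d^4 + 2*d^3 - 13*d^2 - 14*d + 24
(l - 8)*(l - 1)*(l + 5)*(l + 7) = l^4 + 3*l^3 - 65*l^2 - 219*l + 280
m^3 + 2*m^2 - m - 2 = (m - 1)*(m + 1)*(m + 2)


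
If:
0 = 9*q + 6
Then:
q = -2/3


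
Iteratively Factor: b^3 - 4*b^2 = (b)*(b^2 - 4*b) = b^2*(b - 4)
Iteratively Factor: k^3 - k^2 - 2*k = (k)*(k^2 - k - 2) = k*(k + 1)*(k - 2)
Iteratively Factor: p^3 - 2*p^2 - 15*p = (p - 5)*(p^2 + 3*p) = (p - 5)*(p + 3)*(p)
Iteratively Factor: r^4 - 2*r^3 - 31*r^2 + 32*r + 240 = (r + 4)*(r^3 - 6*r^2 - 7*r + 60) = (r - 4)*(r + 4)*(r^2 - 2*r - 15) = (r - 4)*(r + 3)*(r + 4)*(r - 5)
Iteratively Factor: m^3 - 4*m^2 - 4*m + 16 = (m - 2)*(m^2 - 2*m - 8) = (m - 2)*(m + 2)*(m - 4)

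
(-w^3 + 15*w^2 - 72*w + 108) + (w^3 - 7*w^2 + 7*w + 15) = 8*w^2 - 65*w + 123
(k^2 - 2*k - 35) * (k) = k^3 - 2*k^2 - 35*k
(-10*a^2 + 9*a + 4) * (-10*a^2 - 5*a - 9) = 100*a^4 - 40*a^3 + 5*a^2 - 101*a - 36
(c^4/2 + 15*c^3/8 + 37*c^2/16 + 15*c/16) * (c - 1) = c^5/2 + 11*c^4/8 + 7*c^3/16 - 11*c^2/8 - 15*c/16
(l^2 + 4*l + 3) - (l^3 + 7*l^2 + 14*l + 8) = -l^3 - 6*l^2 - 10*l - 5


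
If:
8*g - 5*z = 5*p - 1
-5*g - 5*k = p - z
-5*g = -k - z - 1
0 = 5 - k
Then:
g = 186/17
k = 5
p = -31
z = 828/17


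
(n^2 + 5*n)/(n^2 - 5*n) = (n + 5)/(n - 5)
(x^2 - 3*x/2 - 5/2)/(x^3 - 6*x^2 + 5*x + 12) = (x - 5/2)/(x^2 - 7*x + 12)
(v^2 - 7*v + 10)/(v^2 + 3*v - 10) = (v - 5)/(v + 5)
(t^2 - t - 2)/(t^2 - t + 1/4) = 4*(t^2 - t - 2)/(4*t^2 - 4*t + 1)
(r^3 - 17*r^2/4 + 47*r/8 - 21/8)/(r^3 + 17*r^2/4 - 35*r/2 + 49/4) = (r - 3/2)/(r + 7)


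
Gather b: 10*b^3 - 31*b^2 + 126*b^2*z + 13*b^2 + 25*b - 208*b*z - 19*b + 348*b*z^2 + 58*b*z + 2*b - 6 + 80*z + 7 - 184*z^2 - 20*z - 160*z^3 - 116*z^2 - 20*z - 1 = 10*b^3 + b^2*(126*z - 18) + b*(348*z^2 - 150*z + 8) - 160*z^3 - 300*z^2 + 40*z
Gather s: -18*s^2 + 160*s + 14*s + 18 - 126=-18*s^2 + 174*s - 108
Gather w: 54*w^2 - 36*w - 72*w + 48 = 54*w^2 - 108*w + 48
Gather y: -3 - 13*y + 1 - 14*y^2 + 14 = -14*y^2 - 13*y + 12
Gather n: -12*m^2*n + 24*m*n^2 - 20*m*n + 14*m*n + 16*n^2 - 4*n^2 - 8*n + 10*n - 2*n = n^2*(24*m + 12) + n*(-12*m^2 - 6*m)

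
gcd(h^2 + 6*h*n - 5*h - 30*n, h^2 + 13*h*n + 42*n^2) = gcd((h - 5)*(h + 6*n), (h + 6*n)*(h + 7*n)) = h + 6*n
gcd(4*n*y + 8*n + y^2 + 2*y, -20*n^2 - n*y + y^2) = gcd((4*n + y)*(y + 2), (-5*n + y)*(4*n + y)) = 4*n + y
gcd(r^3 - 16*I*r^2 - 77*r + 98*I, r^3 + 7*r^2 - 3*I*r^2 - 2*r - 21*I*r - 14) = r - 2*I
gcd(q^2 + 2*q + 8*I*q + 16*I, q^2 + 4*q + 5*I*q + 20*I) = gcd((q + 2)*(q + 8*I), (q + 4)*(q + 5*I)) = 1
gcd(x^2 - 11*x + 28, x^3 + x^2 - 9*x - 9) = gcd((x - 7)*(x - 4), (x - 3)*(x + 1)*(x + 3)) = 1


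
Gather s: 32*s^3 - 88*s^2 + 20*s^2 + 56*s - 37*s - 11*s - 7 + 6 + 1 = 32*s^3 - 68*s^2 + 8*s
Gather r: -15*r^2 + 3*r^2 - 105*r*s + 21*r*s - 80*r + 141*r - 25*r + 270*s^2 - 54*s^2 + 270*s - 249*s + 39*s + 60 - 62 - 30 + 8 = -12*r^2 + r*(36 - 84*s) + 216*s^2 + 60*s - 24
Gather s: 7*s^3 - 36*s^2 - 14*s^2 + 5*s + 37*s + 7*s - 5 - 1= 7*s^3 - 50*s^2 + 49*s - 6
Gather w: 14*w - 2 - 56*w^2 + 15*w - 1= -56*w^2 + 29*w - 3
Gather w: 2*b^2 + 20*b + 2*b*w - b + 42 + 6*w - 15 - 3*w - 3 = 2*b^2 + 19*b + w*(2*b + 3) + 24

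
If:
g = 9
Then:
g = 9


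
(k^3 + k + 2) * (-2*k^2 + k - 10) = -2*k^5 + k^4 - 12*k^3 - 3*k^2 - 8*k - 20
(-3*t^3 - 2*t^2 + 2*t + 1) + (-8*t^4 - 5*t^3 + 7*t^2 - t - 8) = -8*t^4 - 8*t^3 + 5*t^2 + t - 7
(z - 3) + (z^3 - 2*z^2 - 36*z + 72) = z^3 - 2*z^2 - 35*z + 69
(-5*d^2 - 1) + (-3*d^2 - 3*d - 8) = -8*d^2 - 3*d - 9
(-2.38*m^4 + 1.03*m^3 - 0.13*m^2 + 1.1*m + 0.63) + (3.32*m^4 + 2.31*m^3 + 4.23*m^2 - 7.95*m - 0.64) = 0.94*m^4 + 3.34*m^3 + 4.1*m^2 - 6.85*m - 0.01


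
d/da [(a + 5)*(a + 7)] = 2*a + 12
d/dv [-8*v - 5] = -8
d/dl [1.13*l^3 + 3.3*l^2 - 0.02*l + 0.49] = 3.39*l^2 + 6.6*l - 0.02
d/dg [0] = 0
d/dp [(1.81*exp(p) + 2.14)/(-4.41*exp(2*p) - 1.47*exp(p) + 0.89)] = (7.9821*exp(2*p) + 18.8748*exp(p) + 4.7567)*exp(p)/(19.4481*exp(4*p) + 12.9654*exp(3*p) - 5.6889*exp(2*p) - 2.6166*exp(p) + 0.7921)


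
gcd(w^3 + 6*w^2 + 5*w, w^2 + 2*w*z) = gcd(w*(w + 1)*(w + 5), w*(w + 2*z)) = w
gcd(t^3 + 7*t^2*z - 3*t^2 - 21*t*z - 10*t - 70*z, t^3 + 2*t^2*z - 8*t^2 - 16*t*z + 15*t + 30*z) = t - 5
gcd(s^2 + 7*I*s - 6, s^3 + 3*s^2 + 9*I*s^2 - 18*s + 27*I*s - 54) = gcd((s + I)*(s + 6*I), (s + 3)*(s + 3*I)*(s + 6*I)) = s + 6*I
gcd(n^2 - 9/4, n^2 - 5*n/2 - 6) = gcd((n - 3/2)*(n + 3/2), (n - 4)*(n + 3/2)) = n + 3/2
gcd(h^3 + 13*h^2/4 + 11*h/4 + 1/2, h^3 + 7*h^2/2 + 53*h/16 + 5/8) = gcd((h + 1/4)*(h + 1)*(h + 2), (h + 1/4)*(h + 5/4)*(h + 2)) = h^2 + 9*h/4 + 1/2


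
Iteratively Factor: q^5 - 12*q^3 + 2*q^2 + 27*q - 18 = (q + 2)*(q^4 - 2*q^3 - 8*q^2 + 18*q - 9) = (q - 1)*(q + 2)*(q^3 - q^2 - 9*q + 9) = (q - 3)*(q - 1)*(q + 2)*(q^2 + 2*q - 3) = (q - 3)*(q - 1)*(q + 2)*(q + 3)*(q - 1)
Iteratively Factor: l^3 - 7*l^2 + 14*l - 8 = (l - 1)*(l^2 - 6*l + 8) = (l - 4)*(l - 1)*(l - 2)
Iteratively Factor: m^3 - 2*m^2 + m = (m - 1)*(m^2 - m) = (m - 1)^2*(m)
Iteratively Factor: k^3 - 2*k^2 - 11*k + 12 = (k + 3)*(k^2 - 5*k + 4) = (k - 4)*(k + 3)*(k - 1)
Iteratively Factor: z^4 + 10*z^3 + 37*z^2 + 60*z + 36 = (z + 3)*(z^3 + 7*z^2 + 16*z + 12) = (z + 2)*(z + 3)*(z^2 + 5*z + 6) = (z + 2)^2*(z + 3)*(z + 3)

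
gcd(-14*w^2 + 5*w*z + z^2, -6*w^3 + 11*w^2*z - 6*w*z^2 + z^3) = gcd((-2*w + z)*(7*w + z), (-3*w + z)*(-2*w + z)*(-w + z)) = -2*w + z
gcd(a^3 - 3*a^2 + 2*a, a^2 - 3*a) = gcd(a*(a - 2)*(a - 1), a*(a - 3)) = a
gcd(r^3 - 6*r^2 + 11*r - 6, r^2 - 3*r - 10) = 1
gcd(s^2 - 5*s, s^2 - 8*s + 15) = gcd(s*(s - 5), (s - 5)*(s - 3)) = s - 5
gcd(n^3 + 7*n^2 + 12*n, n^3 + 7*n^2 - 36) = n + 3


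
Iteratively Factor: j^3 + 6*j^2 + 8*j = (j)*(j^2 + 6*j + 8) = j*(j + 4)*(j + 2)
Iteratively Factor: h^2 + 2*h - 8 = (h + 4)*(h - 2)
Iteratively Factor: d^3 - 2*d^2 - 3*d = (d)*(d^2 - 2*d - 3) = d*(d - 3)*(d + 1)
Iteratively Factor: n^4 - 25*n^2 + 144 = (n - 3)*(n^3 + 3*n^2 - 16*n - 48) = (n - 3)*(n + 3)*(n^2 - 16) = (n - 3)*(n + 3)*(n + 4)*(n - 4)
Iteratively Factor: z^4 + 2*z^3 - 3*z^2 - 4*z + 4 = (z - 1)*(z^3 + 3*z^2 - 4) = (z - 1)^2*(z^2 + 4*z + 4) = (z - 1)^2*(z + 2)*(z + 2)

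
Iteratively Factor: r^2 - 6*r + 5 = (r - 5)*(r - 1)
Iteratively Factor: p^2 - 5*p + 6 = (p - 2)*(p - 3)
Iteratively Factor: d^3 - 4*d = (d + 2)*(d^2 - 2*d) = d*(d + 2)*(d - 2)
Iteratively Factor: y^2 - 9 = (y + 3)*(y - 3)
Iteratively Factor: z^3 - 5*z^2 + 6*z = (z - 2)*(z^2 - 3*z) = (z - 3)*(z - 2)*(z)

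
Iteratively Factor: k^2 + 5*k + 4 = (k + 1)*(k + 4)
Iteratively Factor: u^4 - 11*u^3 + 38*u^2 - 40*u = (u - 5)*(u^3 - 6*u^2 + 8*u) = (u - 5)*(u - 2)*(u^2 - 4*u) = (u - 5)*(u - 4)*(u - 2)*(u)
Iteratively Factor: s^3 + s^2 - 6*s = (s + 3)*(s^2 - 2*s) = s*(s + 3)*(s - 2)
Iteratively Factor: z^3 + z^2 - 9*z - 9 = (z + 1)*(z^2 - 9) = (z - 3)*(z + 1)*(z + 3)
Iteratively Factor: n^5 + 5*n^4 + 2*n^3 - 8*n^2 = (n)*(n^4 + 5*n^3 + 2*n^2 - 8*n) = n^2*(n^3 + 5*n^2 + 2*n - 8) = n^2*(n - 1)*(n^2 + 6*n + 8) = n^2*(n - 1)*(n + 4)*(n + 2)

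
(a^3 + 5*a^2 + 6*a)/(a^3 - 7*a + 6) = a*(a + 2)/(a^2 - 3*a + 2)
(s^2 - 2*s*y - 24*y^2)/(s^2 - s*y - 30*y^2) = (s + 4*y)/(s + 5*y)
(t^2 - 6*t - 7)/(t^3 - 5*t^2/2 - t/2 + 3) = 2*(t - 7)/(2*t^2 - 7*t + 6)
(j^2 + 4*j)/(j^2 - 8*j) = (j + 4)/(j - 8)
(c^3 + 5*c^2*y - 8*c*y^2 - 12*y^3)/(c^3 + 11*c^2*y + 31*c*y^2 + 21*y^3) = (c^2 + 4*c*y - 12*y^2)/(c^2 + 10*c*y + 21*y^2)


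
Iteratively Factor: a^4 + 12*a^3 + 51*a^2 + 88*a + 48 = (a + 4)*(a^3 + 8*a^2 + 19*a + 12) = (a + 1)*(a + 4)*(a^2 + 7*a + 12) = (a + 1)*(a + 4)^2*(a + 3)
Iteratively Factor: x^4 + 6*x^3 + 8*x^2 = (x)*(x^3 + 6*x^2 + 8*x) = x*(x + 4)*(x^2 + 2*x) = x^2*(x + 4)*(x + 2)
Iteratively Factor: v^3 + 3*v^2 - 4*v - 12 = (v + 2)*(v^2 + v - 6) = (v + 2)*(v + 3)*(v - 2)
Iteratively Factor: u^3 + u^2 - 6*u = (u + 3)*(u^2 - 2*u) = u*(u + 3)*(u - 2)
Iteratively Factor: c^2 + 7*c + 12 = (c + 4)*(c + 3)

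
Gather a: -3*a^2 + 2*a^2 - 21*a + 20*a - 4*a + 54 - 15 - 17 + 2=-a^2 - 5*a + 24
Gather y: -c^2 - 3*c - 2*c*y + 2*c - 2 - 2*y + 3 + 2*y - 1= -c^2 - 2*c*y - c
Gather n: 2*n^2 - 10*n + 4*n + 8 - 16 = 2*n^2 - 6*n - 8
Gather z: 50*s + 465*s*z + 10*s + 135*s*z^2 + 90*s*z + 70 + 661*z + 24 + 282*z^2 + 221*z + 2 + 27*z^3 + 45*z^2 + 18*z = 60*s + 27*z^3 + z^2*(135*s + 327) + z*(555*s + 900) + 96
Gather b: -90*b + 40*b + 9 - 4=5 - 50*b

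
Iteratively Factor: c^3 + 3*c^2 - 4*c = (c)*(c^2 + 3*c - 4) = c*(c + 4)*(c - 1)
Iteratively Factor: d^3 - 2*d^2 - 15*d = (d)*(d^2 - 2*d - 15) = d*(d + 3)*(d - 5)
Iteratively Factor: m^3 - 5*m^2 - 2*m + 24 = (m - 3)*(m^2 - 2*m - 8) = (m - 3)*(m + 2)*(m - 4)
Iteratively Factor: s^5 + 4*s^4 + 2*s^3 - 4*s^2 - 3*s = (s)*(s^4 + 4*s^3 + 2*s^2 - 4*s - 3) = s*(s + 3)*(s^3 + s^2 - s - 1) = s*(s + 1)*(s + 3)*(s^2 - 1) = s*(s + 1)^2*(s + 3)*(s - 1)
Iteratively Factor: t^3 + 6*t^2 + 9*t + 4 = (t + 4)*(t^2 + 2*t + 1) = (t + 1)*(t + 4)*(t + 1)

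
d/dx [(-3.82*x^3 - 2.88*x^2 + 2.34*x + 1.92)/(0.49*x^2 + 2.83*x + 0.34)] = (-1.8718*x^4 - 21.6212*x^3 - 13.1934*x^2 - 3.84*x - 4.638)/(0.2401*x^4 + 2.7734*x^3 + 8.3421*x^2 + 1.9244*x + 0.1156)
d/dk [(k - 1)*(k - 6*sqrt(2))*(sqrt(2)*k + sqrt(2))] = 3*sqrt(2)*k^2 - 24*k - sqrt(2)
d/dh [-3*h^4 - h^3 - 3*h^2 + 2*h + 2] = -12*h^3 - 3*h^2 - 6*h + 2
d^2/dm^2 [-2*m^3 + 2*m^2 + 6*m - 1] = 4 - 12*m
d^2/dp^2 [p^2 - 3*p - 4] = 2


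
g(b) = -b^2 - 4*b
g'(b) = -2*b - 4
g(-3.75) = 0.94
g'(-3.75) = 3.50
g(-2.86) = 3.26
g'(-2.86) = 1.72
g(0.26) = -1.11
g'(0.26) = -4.52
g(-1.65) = 3.88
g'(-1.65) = -0.70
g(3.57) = -27.02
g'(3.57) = -11.14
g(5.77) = -56.37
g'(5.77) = -15.54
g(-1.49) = 3.74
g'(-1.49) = -1.02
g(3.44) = -25.59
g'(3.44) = -10.88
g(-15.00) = -165.00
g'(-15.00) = 26.00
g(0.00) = 0.00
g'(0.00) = -4.00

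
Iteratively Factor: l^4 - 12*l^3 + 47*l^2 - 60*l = (l - 4)*(l^3 - 8*l^2 + 15*l) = l*(l - 4)*(l^2 - 8*l + 15) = l*(l - 4)*(l - 3)*(l - 5)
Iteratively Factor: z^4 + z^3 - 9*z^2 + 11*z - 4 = (z - 1)*(z^3 + 2*z^2 - 7*z + 4) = (z - 1)^2*(z^2 + 3*z - 4) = (z - 1)^3*(z + 4)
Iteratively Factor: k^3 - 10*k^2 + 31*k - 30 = (k - 5)*(k^2 - 5*k + 6) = (k - 5)*(k - 3)*(k - 2)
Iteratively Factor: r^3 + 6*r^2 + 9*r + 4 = (r + 4)*(r^2 + 2*r + 1) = (r + 1)*(r + 4)*(r + 1)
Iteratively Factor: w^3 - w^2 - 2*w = (w)*(w^2 - w - 2) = w*(w + 1)*(w - 2)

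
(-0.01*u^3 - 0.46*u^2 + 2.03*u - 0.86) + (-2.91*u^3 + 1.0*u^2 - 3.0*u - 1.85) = -2.92*u^3 + 0.54*u^2 - 0.97*u - 2.71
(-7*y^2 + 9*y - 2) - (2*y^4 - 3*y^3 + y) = -2*y^4 + 3*y^3 - 7*y^2 + 8*y - 2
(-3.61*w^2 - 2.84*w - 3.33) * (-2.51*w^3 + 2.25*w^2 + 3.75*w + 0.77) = 9.0611*w^5 - 0.994100000000001*w^4 - 11.5692*w^3 - 20.9222*w^2 - 14.6743*w - 2.5641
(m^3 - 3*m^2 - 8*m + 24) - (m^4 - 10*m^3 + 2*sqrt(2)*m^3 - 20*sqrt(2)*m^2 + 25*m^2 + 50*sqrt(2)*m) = -m^4 - 2*sqrt(2)*m^3 + 11*m^3 - 28*m^2 + 20*sqrt(2)*m^2 - 50*sqrt(2)*m - 8*m + 24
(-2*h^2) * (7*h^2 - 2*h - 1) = -14*h^4 + 4*h^3 + 2*h^2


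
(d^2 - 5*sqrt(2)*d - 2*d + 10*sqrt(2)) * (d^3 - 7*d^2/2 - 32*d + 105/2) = d^5 - 5*sqrt(2)*d^4 - 11*d^4/2 - 25*d^3 + 55*sqrt(2)*d^3/2 + 233*d^2/2 + 125*sqrt(2)*d^2 - 1165*sqrt(2)*d/2 - 105*d + 525*sqrt(2)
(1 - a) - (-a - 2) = 3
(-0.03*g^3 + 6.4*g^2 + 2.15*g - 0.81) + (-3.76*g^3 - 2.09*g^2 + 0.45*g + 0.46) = -3.79*g^3 + 4.31*g^2 + 2.6*g - 0.35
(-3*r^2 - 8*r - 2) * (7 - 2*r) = 6*r^3 - 5*r^2 - 52*r - 14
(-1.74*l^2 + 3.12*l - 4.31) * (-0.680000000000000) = 1.1832*l^2 - 2.1216*l + 2.9308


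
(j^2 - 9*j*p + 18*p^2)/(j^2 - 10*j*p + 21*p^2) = (-j + 6*p)/(-j + 7*p)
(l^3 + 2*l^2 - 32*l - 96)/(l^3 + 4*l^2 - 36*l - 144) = (l + 4)/(l + 6)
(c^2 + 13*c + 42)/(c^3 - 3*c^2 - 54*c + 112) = (c + 6)/(c^2 - 10*c + 16)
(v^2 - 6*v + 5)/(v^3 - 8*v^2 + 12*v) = (v^2 - 6*v + 5)/(v*(v^2 - 8*v + 12))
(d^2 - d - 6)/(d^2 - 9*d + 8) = (d^2 - d - 6)/(d^2 - 9*d + 8)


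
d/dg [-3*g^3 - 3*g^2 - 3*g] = -9*g^2 - 6*g - 3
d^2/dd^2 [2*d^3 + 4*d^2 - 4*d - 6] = 12*d + 8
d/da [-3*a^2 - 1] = -6*a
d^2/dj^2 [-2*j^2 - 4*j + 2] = -4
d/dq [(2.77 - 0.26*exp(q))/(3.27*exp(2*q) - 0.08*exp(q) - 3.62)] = (0.8502*exp(2*q) - 18.1158*exp(q) + 1.1628)*exp(q)/(10.6929*exp(4*q) - 0.5232*exp(3*q) - 23.6684*exp(2*q) + 0.5792*exp(q) + 13.1044)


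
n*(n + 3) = n^2 + 3*n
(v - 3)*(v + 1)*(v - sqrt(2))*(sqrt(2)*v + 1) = sqrt(2)*v^4 - 2*sqrt(2)*v^3 - v^3 - 4*sqrt(2)*v^2 + 2*v^2 + 2*sqrt(2)*v + 3*v + 3*sqrt(2)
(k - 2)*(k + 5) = k^2 + 3*k - 10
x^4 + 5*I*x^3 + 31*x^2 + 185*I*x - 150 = (x - 6*I)*(x + I)*(x + 5*I)^2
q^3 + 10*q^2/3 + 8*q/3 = q*(q + 4/3)*(q + 2)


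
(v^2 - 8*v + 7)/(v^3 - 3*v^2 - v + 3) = (v - 7)/(v^2 - 2*v - 3)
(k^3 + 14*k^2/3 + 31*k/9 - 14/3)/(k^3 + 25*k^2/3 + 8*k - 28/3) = (k^2 + 16*k/3 + 7)/(k^2 + 9*k + 14)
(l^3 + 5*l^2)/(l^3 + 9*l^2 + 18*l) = l*(l + 5)/(l^2 + 9*l + 18)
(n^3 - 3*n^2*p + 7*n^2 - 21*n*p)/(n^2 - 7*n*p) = (n^2 - 3*n*p + 7*n - 21*p)/(n - 7*p)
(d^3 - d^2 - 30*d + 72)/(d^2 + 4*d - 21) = (d^2 + 2*d - 24)/(d + 7)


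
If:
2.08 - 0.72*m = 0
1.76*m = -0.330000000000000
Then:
No Solution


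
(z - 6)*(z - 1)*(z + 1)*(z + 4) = z^4 - 2*z^3 - 25*z^2 + 2*z + 24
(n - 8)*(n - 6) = n^2 - 14*n + 48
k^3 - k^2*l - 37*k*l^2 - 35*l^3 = (k - 7*l)*(k + l)*(k + 5*l)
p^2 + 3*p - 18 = (p - 3)*(p + 6)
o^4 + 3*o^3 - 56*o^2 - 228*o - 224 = (o - 8)*(o + 2)^2*(o + 7)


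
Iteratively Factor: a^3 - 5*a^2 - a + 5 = (a - 5)*(a^2 - 1) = (a - 5)*(a - 1)*(a + 1)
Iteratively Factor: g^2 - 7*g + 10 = (g - 2)*(g - 5)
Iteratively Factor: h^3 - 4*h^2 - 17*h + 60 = (h - 3)*(h^2 - h - 20) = (h - 5)*(h - 3)*(h + 4)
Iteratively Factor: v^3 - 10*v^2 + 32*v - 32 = (v - 4)*(v^2 - 6*v + 8) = (v - 4)*(v - 2)*(v - 4)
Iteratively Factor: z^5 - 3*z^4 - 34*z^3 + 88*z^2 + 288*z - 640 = (z - 5)*(z^4 + 2*z^3 - 24*z^2 - 32*z + 128) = (z - 5)*(z + 4)*(z^3 - 2*z^2 - 16*z + 32) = (z - 5)*(z - 4)*(z + 4)*(z^2 + 2*z - 8) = (z - 5)*(z - 4)*(z + 4)^2*(z - 2)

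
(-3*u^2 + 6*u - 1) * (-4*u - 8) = 12*u^3 - 44*u + 8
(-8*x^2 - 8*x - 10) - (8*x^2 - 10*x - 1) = -16*x^2 + 2*x - 9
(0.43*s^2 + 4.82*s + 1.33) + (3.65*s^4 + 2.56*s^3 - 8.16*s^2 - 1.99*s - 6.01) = 3.65*s^4 + 2.56*s^3 - 7.73*s^2 + 2.83*s - 4.68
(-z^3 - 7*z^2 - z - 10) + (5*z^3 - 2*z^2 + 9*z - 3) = 4*z^3 - 9*z^2 + 8*z - 13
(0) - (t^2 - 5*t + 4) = -t^2 + 5*t - 4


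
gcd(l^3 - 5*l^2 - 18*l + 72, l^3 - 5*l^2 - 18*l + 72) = l^3 - 5*l^2 - 18*l + 72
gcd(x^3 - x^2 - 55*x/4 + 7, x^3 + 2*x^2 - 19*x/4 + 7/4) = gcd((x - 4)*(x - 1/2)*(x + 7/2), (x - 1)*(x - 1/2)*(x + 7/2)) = x^2 + 3*x - 7/4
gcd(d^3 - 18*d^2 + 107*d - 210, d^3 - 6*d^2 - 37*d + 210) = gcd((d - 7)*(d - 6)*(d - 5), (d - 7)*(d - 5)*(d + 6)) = d^2 - 12*d + 35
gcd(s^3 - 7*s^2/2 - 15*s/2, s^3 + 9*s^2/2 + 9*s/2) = s^2 + 3*s/2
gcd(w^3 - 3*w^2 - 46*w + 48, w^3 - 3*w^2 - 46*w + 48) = w^3 - 3*w^2 - 46*w + 48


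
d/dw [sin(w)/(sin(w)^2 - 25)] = (cos(w)^2 - 26)*cos(w)/(sin(w)^2 - 25)^2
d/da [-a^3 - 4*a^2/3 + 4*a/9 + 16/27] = -3*a^2 - 8*a/3 + 4/9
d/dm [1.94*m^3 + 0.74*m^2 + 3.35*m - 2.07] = 5.82*m^2 + 1.48*m + 3.35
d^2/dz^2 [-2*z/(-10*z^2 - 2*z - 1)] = 8*(2*z*(10*z + 1)^2 - (15*z + 1)*(10*z^2 + 2*z + 1))/(10*z^2 + 2*z + 1)^3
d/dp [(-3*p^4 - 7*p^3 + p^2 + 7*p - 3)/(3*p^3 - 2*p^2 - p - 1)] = (-9*p^6 + 12*p^5 + 20*p^4 - 16*p^3 + 61*p^2 - 14*p - 10)/(9*p^6 - 12*p^5 - 2*p^4 - 2*p^3 + 5*p^2 + 2*p + 1)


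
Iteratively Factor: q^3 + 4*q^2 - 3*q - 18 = (q - 2)*(q^2 + 6*q + 9) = (q - 2)*(q + 3)*(q + 3)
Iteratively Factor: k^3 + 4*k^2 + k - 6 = (k + 3)*(k^2 + k - 2) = (k + 2)*(k + 3)*(k - 1)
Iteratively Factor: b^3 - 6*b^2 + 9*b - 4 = (b - 1)*(b^2 - 5*b + 4) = (b - 4)*(b - 1)*(b - 1)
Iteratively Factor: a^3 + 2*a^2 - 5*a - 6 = (a + 1)*(a^2 + a - 6) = (a - 2)*(a + 1)*(a + 3)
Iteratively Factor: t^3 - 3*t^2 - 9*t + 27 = (t - 3)*(t^2 - 9) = (t - 3)^2*(t + 3)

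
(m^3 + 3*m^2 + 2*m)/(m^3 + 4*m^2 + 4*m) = (m + 1)/(m + 2)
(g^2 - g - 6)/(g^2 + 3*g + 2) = (g - 3)/(g + 1)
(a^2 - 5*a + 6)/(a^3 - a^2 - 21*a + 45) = (a - 2)/(a^2 + 2*a - 15)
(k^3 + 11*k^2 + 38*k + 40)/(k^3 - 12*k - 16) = (k^2 + 9*k + 20)/(k^2 - 2*k - 8)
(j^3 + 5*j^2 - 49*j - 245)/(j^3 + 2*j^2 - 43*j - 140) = (j + 7)/(j + 4)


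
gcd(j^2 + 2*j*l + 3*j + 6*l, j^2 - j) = 1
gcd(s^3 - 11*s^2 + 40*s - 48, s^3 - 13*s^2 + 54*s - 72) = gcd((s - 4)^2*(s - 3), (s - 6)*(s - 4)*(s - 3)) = s^2 - 7*s + 12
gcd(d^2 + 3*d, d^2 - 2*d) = d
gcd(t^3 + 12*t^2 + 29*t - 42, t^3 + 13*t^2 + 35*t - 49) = t^2 + 6*t - 7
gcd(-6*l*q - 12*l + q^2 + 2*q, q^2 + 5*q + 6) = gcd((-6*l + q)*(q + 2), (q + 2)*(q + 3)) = q + 2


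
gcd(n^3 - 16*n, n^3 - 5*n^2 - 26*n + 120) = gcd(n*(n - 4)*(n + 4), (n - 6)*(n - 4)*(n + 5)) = n - 4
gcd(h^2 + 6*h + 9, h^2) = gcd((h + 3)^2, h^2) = 1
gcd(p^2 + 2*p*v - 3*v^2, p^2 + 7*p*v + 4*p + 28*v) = 1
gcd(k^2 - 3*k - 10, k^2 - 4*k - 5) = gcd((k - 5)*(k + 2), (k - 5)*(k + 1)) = k - 5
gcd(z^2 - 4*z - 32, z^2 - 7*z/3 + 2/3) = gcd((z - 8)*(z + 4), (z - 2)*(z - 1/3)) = 1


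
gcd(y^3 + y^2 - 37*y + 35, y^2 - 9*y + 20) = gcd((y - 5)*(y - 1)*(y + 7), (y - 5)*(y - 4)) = y - 5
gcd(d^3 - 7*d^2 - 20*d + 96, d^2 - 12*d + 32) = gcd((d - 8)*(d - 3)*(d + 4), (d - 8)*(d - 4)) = d - 8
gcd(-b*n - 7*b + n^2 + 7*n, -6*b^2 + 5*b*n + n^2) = b - n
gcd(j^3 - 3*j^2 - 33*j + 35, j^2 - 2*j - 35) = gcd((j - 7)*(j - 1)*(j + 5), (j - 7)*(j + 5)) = j^2 - 2*j - 35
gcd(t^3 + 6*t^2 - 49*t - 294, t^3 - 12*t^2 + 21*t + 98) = t - 7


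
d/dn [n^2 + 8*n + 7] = 2*n + 8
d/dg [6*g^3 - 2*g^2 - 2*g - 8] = 18*g^2 - 4*g - 2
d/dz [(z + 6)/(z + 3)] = -3/(z + 3)^2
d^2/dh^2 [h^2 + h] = 2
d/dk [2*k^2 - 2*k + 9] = 4*k - 2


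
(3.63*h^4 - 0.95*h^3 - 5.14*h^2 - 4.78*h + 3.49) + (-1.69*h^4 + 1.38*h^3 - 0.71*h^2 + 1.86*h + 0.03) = 1.94*h^4 + 0.43*h^3 - 5.85*h^2 - 2.92*h + 3.52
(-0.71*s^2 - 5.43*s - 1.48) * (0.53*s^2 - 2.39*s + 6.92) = -0.3763*s^4 - 1.181*s^3 + 7.2801*s^2 - 34.0384*s - 10.2416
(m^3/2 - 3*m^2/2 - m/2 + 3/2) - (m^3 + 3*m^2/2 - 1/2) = -m^3/2 - 3*m^2 - m/2 + 2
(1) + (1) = 2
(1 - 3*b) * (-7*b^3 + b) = 21*b^4 - 7*b^3 - 3*b^2 + b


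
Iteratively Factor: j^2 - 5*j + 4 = (j - 4)*(j - 1)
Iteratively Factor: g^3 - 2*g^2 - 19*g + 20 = (g - 1)*(g^2 - g - 20) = (g - 5)*(g - 1)*(g + 4)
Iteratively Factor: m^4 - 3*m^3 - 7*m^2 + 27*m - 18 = (m - 3)*(m^3 - 7*m + 6) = (m - 3)*(m - 2)*(m^2 + 2*m - 3) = (m - 3)*(m - 2)*(m - 1)*(m + 3)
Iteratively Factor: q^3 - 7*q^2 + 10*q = (q - 5)*(q^2 - 2*q) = q*(q - 5)*(q - 2)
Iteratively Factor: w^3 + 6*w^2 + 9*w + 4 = (w + 4)*(w^2 + 2*w + 1) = (w + 1)*(w + 4)*(w + 1)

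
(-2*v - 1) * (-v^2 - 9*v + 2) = 2*v^3 + 19*v^2 + 5*v - 2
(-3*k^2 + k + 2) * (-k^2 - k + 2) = 3*k^4 + 2*k^3 - 9*k^2 + 4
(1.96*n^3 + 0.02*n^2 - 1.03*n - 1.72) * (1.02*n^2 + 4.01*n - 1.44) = 1.9992*n^5 + 7.88*n^4 - 3.7928*n^3 - 5.9135*n^2 - 5.414*n + 2.4768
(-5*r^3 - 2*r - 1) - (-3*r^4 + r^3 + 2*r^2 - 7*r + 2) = 3*r^4 - 6*r^3 - 2*r^2 + 5*r - 3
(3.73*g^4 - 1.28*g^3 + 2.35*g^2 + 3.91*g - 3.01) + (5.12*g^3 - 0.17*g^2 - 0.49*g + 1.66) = 3.73*g^4 + 3.84*g^3 + 2.18*g^2 + 3.42*g - 1.35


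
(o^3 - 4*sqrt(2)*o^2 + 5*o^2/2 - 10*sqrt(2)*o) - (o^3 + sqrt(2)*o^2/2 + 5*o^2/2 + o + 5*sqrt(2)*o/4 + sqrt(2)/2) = -9*sqrt(2)*o^2/2 - 45*sqrt(2)*o/4 - o - sqrt(2)/2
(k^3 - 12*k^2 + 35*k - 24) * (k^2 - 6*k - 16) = k^5 - 18*k^4 + 91*k^3 - 42*k^2 - 416*k + 384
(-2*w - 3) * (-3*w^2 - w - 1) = 6*w^3 + 11*w^2 + 5*w + 3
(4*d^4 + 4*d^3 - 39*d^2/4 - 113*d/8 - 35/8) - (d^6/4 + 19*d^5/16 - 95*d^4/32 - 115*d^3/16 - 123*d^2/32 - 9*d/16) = -d^6/4 - 19*d^5/16 + 223*d^4/32 + 179*d^3/16 - 189*d^2/32 - 217*d/16 - 35/8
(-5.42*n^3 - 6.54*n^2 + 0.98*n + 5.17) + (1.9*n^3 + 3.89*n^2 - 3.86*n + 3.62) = -3.52*n^3 - 2.65*n^2 - 2.88*n + 8.79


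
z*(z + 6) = z^2 + 6*z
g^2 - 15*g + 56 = (g - 8)*(g - 7)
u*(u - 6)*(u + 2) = u^3 - 4*u^2 - 12*u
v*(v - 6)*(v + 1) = v^3 - 5*v^2 - 6*v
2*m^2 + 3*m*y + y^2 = (m + y)*(2*m + y)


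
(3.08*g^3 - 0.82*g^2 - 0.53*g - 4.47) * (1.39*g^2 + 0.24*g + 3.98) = 4.2812*g^5 - 0.4006*g^4 + 11.3249*g^3 - 9.6041*g^2 - 3.1822*g - 17.7906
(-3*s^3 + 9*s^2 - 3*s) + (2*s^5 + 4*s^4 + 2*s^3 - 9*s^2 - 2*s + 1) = 2*s^5 + 4*s^4 - s^3 - 5*s + 1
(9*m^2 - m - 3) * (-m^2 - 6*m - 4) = -9*m^4 - 53*m^3 - 27*m^2 + 22*m + 12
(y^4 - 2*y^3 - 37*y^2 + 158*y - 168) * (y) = y^5 - 2*y^4 - 37*y^3 + 158*y^2 - 168*y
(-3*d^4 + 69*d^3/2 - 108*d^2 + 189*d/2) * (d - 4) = -3*d^5 + 93*d^4/2 - 246*d^3 + 1053*d^2/2 - 378*d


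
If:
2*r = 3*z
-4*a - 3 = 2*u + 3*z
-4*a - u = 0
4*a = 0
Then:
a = 0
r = -3/2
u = 0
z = -1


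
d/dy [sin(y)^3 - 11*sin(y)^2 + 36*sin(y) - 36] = (3*sin(y)^2 - 22*sin(y) + 36)*cos(y)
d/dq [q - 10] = 1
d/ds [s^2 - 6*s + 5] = 2*s - 6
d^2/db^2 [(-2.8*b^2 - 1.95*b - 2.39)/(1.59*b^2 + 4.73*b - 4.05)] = (32.25633*b^3 - 144.436554*b^2 - 183.188988*b - 304.287622)/(4.019679*b^6 + 35.873739*b^5 + 76.002318*b^4 - 76.929193*b^3 - 193.59081*b^2 + 232.751475*b - 66.430125)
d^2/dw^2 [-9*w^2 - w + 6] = -18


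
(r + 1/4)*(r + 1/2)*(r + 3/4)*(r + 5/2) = r^4 + 4*r^3 + 71*r^2/16 + 29*r/16 + 15/64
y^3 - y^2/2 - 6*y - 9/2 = (y - 3)*(y + 1)*(y + 3/2)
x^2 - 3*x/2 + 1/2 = (x - 1)*(x - 1/2)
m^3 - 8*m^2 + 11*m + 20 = (m - 5)*(m - 4)*(m + 1)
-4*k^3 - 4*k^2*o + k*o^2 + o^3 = (-2*k + o)*(k + o)*(2*k + o)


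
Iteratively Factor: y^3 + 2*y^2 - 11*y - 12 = (y - 3)*(y^2 + 5*y + 4) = (y - 3)*(y + 4)*(y + 1)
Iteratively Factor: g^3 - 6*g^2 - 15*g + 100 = (g - 5)*(g^2 - g - 20) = (g - 5)^2*(g + 4)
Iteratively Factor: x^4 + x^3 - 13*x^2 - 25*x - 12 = (x + 3)*(x^3 - 2*x^2 - 7*x - 4) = (x - 4)*(x + 3)*(x^2 + 2*x + 1) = (x - 4)*(x + 1)*(x + 3)*(x + 1)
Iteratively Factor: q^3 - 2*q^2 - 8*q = (q - 4)*(q^2 + 2*q) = (q - 4)*(q + 2)*(q)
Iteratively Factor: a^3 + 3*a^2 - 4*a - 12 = (a + 2)*(a^2 + a - 6) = (a - 2)*(a + 2)*(a + 3)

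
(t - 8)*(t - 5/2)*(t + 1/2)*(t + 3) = t^4 - 7*t^3 - 61*t^2/4 + 217*t/4 + 30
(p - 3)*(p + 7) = p^2 + 4*p - 21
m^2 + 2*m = m*(m + 2)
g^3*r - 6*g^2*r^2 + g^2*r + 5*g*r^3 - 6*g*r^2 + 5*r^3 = (g - 5*r)*(g - r)*(g*r + r)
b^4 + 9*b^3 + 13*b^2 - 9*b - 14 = (b - 1)*(b + 1)*(b + 2)*(b + 7)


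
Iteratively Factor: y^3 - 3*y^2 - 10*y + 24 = (y - 4)*(y^2 + y - 6) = (y - 4)*(y - 2)*(y + 3)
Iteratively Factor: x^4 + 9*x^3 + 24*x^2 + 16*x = (x + 4)*(x^3 + 5*x^2 + 4*x) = x*(x + 4)*(x^2 + 5*x + 4) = x*(x + 1)*(x + 4)*(x + 4)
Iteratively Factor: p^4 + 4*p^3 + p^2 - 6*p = (p + 3)*(p^3 + p^2 - 2*p) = (p + 2)*(p + 3)*(p^2 - p) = (p - 1)*(p + 2)*(p + 3)*(p)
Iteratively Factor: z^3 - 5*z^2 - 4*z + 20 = (z - 2)*(z^2 - 3*z - 10) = (z - 5)*(z - 2)*(z + 2)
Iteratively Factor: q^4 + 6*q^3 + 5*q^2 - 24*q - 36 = (q + 3)*(q^3 + 3*q^2 - 4*q - 12) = (q - 2)*(q + 3)*(q^2 + 5*q + 6) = (q - 2)*(q + 3)^2*(q + 2)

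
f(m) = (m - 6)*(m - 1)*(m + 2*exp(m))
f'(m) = (m - 6)*(m - 1)*(2*exp(m) + 1) + (m - 6)*(m + 2*exp(m)) + (m - 1)*(m + 2*exp(m))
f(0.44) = 11.04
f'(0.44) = -8.92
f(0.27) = 12.09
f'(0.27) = -3.53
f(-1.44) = -17.54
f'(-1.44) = 36.30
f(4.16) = -769.26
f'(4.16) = -576.25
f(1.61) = -31.11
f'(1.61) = -73.38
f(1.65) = -34.11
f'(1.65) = -76.91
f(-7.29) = -803.02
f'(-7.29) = 267.61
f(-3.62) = -158.51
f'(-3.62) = 97.61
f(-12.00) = -2808.00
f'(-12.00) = 606.00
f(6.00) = 0.00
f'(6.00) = 4064.29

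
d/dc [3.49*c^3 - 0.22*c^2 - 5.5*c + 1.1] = 10.47*c^2 - 0.44*c - 5.5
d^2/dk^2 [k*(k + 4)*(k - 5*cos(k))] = 5*k^2*cos(k) + 20*sqrt(2)*k*sin(k + pi/4) + 6*k + 40*sin(k) - 10*cos(k) + 8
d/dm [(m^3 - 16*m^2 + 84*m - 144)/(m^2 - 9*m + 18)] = (m^2 - 6*m + 6)/(m^2 - 6*m + 9)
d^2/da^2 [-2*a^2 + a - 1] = -4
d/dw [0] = 0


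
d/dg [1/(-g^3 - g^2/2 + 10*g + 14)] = 4*(3*g^2 + g - 10)/(2*g^3 + g^2 - 20*g - 28)^2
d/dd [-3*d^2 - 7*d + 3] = -6*d - 7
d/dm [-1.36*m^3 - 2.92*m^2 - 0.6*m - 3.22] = -4.08*m^2 - 5.84*m - 0.6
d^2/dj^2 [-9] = 0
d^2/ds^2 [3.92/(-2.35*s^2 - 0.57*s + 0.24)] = (43.2964*s^2 + 10.50168*s - 3.92*(4.7*s + 0.57)*(9.4*s + 1.14) - 4.42176)/(2.35*s^2 + 0.57*s - 0.24)^3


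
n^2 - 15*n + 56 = (n - 8)*(n - 7)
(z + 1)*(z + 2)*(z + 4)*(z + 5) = z^4 + 12*z^3 + 49*z^2 + 78*z + 40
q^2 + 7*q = q*(q + 7)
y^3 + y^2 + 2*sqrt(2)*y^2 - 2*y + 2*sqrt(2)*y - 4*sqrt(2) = (y - 1)*(y + 2)*(y + 2*sqrt(2))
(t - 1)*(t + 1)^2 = t^3 + t^2 - t - 1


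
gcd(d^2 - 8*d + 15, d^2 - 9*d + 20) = d - 5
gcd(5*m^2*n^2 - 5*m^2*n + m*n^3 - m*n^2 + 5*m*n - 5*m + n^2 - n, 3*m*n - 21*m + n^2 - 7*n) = 1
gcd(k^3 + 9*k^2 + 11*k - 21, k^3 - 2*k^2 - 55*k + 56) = k^2 + 6*k - 7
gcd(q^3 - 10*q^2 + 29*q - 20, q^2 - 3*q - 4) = q - 4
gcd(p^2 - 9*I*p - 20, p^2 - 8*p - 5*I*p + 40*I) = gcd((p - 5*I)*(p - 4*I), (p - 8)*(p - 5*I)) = p - 5*I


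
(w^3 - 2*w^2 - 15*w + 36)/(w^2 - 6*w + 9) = w + 4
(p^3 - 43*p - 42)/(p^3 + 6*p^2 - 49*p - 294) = (p + 1)/(p + 7)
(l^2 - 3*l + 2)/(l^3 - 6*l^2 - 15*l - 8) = (-l^2 + 3*l - 2)/(-l^3 + 6*l^2 + 15*l + 8)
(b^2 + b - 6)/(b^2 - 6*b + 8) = (b + 3)/(b - 4)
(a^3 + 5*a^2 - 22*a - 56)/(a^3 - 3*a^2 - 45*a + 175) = (a^2 - 2*a - 8)/(a^2 - 10*a + 25)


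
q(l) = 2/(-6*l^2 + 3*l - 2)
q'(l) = 2*(12*l - 3)/(-6*l^2 + 3*l - 2)^2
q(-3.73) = -0.02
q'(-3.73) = -0.01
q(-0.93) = -0.20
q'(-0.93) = -0.28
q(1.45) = -0.19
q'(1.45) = 0.27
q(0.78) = -0.60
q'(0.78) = 1.16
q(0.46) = -1.06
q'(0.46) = 1.41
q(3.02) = -0.04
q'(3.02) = 0.03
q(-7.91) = -0.00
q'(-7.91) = -0.00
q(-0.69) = -0.29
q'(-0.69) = -0.47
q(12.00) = 0.00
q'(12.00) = 0.00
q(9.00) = 0.00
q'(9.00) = 0.00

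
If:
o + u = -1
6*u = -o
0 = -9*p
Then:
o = -6/5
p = 0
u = 1/5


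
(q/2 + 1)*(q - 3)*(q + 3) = q^3/2 + q^2 - 9*q/2 - 9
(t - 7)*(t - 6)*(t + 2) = t^3 - 11*t^2 + 16*t + 84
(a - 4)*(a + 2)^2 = a^3 - 12*a - 16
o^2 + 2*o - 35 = (o - 5)*(o + 7)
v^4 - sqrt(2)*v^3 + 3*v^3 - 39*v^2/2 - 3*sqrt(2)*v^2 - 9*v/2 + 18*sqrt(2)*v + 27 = (v - 3)*(v + 6)*(v - 3*sqrt(2)/2)*(v + sqrt(2)/2)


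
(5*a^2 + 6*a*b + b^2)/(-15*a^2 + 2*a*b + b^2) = (-a - b)/(3*a - b)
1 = 1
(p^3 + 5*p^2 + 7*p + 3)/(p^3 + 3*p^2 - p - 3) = (p + 1)/(p - 1)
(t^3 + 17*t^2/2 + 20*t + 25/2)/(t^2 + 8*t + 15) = (2*t^2 + 7*t + 5)/(2*(t + 3))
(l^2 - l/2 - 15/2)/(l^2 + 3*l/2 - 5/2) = (l - 3)/(l - 1)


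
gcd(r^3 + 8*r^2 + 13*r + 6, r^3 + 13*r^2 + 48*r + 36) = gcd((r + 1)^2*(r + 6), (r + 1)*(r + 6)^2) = r^2 + 7*r + 6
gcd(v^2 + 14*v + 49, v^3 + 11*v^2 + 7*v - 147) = v^2 + 14*v + 49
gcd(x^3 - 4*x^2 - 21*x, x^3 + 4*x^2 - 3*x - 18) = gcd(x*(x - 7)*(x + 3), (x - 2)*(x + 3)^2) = x + 3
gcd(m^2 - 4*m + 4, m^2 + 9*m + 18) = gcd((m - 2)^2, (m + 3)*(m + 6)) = 1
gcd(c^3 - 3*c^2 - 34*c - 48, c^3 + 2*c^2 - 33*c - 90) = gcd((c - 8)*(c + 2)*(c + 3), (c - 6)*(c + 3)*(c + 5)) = c + 3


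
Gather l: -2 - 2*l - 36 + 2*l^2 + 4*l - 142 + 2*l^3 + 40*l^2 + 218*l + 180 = 2*l^3 + 42*l^2 + 220*l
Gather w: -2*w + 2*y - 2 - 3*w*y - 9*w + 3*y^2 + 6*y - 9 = w*(-3*y - 11) + 3*y^2 + 8*y - 11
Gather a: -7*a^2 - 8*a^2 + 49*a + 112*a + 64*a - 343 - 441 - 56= -15*a^2 + 225*a - 840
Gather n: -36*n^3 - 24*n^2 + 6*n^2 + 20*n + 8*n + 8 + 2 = -36*n^3 - 18*n^2 + 28*n + 10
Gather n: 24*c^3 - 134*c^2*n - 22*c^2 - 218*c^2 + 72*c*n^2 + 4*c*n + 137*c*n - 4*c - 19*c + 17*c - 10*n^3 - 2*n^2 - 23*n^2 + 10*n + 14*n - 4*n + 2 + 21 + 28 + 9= 24*c^3 - 240*c^2 - 6*c - 10*n^3 + n^2*(72*c - 25) + n*(-134*c^2 + 141*c + 20) + 60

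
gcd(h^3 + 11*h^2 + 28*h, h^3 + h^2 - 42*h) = h^2 + 7*h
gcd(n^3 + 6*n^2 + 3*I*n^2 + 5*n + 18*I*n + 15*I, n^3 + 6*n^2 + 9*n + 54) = n + 3*I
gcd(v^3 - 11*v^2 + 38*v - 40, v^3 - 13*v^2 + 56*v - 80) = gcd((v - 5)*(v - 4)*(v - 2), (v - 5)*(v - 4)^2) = v^2 - 9*v + 20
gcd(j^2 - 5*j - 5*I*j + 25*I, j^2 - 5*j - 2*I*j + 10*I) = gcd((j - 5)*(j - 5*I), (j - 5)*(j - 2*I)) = j - 5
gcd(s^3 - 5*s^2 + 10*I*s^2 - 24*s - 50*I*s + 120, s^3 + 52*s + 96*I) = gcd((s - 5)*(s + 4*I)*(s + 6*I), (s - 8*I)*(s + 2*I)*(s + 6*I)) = s + 6*I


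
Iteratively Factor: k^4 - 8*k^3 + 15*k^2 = (k)*(k^3 - 8*k^2 + 15*k) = k*(k - 3)*(k^2 - 5*k) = k*(k - 5)*(k - 3)*(k)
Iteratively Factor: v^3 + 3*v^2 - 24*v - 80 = (v + 4)*(v^2 - v - 20) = (v + 4)^2*(v - 5)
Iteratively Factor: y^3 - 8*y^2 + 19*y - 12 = (y - 1)*(y^2 - 7*y + 12) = (y - 4)*(y - 1)*(y - 3)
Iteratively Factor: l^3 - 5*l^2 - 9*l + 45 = (l - 5)*(l^2 - 9) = (l - 5)*(l + 3)*(l - 3)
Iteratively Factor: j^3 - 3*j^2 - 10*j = (j - 5)*(j^2 + 2*j) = (j - 5)*(j + 2)*(j)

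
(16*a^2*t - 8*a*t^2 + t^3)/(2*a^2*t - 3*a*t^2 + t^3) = (16*a^2 - 8*a*t + t^2)/(2*a^2 - 3*a*t + t^2)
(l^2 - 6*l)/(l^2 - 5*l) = (l - 6)/(l - 5)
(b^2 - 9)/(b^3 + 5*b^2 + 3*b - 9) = (b - 3)/(b^2 + 2*b - 3)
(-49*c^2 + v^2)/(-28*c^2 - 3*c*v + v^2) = (7*c + v)/(4*c + v)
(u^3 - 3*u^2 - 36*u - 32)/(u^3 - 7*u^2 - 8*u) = (u + 4)/u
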